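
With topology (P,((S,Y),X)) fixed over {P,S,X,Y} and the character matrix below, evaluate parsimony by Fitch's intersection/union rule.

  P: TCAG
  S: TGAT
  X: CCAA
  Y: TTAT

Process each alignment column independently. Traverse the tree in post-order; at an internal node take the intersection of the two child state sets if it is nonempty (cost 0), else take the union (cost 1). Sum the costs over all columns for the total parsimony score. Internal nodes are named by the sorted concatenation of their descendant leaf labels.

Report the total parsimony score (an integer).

site 0, node SY: S={T} ∩ Y={T} → {T} (+0)
site 0, node SXY: SY={T} ∪ X={C} → {C,T} (+1)
site 0, node PSXY: P={T} ∩ SXY={C,T} → {T} (+0)
site 1, node SY: S={G} ∪ Y={T} → {G,T} (+1)
site 1, node SXY: SY={G,T} ∪ X={C} → {C,G,T} (+1)
site 1, node PSXY: P={C} ∩ SXY={C,G,T} → {C} (+0)
site 2, node SY: S={A} ∩ Y={A} → {A} (+0)
site 2, node SXY: SY={A} ∩ X={A} → {A} (+0)
site 2, node PSXY: P={A} ∩ SXY={A} → {A} (+0)
site 3, node SY: S={T} ∩ Y={T} → {T} (+0)
site 3, node SXY: SY={T} ∪ X={A} → {A,T} (+1)
site 3, node PSXY: P={G} ∪ SXY={A,T} → {A,G,T} (+1)
per-site changes: [1, 2, 0, 2]; total = 5

5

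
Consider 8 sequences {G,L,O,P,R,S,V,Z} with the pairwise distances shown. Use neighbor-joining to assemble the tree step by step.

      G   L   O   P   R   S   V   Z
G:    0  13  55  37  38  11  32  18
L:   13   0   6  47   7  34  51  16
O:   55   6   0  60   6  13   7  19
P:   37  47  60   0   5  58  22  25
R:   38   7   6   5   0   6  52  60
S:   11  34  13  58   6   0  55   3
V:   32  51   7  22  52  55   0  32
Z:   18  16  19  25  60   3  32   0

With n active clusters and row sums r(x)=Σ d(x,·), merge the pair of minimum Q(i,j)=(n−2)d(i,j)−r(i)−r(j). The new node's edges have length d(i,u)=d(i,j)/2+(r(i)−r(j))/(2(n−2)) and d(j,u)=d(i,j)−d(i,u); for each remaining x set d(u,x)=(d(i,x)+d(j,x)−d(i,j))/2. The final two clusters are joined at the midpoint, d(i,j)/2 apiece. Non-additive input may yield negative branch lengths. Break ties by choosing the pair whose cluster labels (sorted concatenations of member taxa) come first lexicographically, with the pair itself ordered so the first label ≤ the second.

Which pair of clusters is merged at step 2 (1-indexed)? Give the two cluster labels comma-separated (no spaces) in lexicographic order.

O,V

step 1: merge (P,R) at d=5, Q=-398; branch lengths P→55/6, R→-25/6; new cluster PR
  updated: d(G,PR)=35, d(L,PR)=49/2, d(O,PR)=61/2, d(PR,S)=59/2, d(PR,V)=69/2, d(PR,Z)=40
step 2: merge (O,V) at d=7, Q=-307; branch lengths O→-23/5, V→58/5; new cluster OV
  updated: d(G,OV)=40, d(L,OV)=25, d(OV,PR)=29, d(OV,S)=61/2, d(OV,Z)=22
step 3: merge (S,Z) at d=3, Q=-195; branch lengths S→21/8, Z→3/8; new cluster SZ
  updated: d(G,SZ)=13, d(L,SZ)=47/2, d(OV,SZ)=99/4, d(PR,SZ)=133/4
step 4: merge (G,SZ) at d=13, Q=-313/2; branch lengths G→91/12, SZ→65/12; new cluster GSZ
  updated: d(GSZ,L)=47/4, d(GSZ,OV)=207/8, d(GSZ,PR)=221/8
step 5: merge (GSZ,L) at d=47/4, Q=-103; branch lengths GSZ→55/8, L→39/8; new cluster GLSZ
  updated: d(GLSZ,OV)=313/16, d(GLSZ,PR)=323/16
step 6: merge (GLSZ,OV) at d=313/16, Q=-275/4; branch lengths GLSZ→43/8, OV→227/16; new cluster GLOSVZ
  updated: d(GLOSVZ,PR)=237/16
step 7: merge (GLOSVZ,PR) at d=237/16; branch lengths GLOSVZ→237/32, PR→237/32; new cluster GLOPRSVZ
final tree: ((((G:91/12,(S:21/8,Z:3/8):65/12):55/8,L:39/8):43/8,(O:-23/5,V:58/5):227/16):237/32,(P:55/6,R:-25/6):237/32)
total length: 593/8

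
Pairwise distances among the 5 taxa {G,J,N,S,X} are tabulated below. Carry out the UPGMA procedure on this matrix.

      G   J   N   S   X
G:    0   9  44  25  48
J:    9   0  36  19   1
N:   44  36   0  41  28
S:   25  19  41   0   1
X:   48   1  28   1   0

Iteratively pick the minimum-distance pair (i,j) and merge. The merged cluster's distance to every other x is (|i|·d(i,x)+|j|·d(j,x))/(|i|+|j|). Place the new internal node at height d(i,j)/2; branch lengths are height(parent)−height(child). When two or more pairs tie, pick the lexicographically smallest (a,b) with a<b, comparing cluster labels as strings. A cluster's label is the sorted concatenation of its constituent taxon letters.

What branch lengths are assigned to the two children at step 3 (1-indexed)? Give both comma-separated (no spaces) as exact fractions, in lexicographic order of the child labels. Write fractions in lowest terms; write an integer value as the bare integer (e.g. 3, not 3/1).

step 1: merge (J,X) at d=1; branch lengths J→1/2, X→1/2; new cluster JX
  updated: d(G,JX)=57/2, d(JX,N)=32, d(JX,S)=10
step 2: merge (JX,S) at d=10; branch lengths JX→9/2, S→5; new cluster JSX
  updated: d(G,JSX)=82/3, d(JSX,N)=35
step 3: merge (G,JSX) at d=82/3; branch lengths G→41/3, JSX→26/3; new cluster GJSX
  updated: d(GJSX,N)=149/4
step 4: merge (GJSX,N) at d=149/4; branch lengths GJSX→119/24, N→149/8; new cluster GJNSX
final tree: ((G:41/3,((J:1/2,X:1/2):9/2,S:5):26/3):119/24,N:149/8)
total length: 677/12

41/3,26/3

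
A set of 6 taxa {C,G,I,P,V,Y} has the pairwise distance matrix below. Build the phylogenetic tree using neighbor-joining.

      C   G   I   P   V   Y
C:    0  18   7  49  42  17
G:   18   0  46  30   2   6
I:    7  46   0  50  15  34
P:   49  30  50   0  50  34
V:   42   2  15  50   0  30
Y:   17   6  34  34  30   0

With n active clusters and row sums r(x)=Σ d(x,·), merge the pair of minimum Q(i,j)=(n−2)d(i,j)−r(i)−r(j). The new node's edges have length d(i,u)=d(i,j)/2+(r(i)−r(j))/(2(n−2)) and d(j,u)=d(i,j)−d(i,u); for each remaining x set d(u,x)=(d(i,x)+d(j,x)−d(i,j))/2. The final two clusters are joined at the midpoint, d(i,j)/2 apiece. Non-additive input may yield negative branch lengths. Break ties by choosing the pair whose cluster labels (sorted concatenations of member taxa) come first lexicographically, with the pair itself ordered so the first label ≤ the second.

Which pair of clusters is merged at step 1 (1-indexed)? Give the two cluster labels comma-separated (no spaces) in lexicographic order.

C,I

step 1: merge (C,I) at d=7, Q=-257; branch lengths C→9/8, I→47/8; new cluster CI
  updated: d(CI,G)=57/2, d(CI,P)=46, d(CI,V)=25, d(CI,Y)=22
step 2: merge (G,V) at d=2, Q=-335/2; branch lengths G→-23/4, V→31/4; new cluster GV
  updated: d(CI,GV)=103/4, d(GV,P)=39, d(GV,Y)=17
step 3: merge (CI,GV) at d=103/4, Q=-124; branch lengths CI→127/8, GV→79/8; new cluster CGIV
  updated: d(CGIV,P)=237/8, d(CGIV,Y)=53/8
step 4: merge (CGIV,P) at d=237/8, Q=-281/4; branch lengths CGIV→9/8, P→57/2; new cluster CGIPV
  updated: d(CGIPV,Y)=11/2
step 5: merge (CGIPV,Y) at d=11/2; branch lengths CGIPV→11/4, Y→11/4; new cluster CGIPVY
final tree: ((((C:9/8,I:47/8):127/8,(G:-23/4,V:31/4):79/8):9/8,P:57/2):11/4,Y:11/4)
total length: 559/8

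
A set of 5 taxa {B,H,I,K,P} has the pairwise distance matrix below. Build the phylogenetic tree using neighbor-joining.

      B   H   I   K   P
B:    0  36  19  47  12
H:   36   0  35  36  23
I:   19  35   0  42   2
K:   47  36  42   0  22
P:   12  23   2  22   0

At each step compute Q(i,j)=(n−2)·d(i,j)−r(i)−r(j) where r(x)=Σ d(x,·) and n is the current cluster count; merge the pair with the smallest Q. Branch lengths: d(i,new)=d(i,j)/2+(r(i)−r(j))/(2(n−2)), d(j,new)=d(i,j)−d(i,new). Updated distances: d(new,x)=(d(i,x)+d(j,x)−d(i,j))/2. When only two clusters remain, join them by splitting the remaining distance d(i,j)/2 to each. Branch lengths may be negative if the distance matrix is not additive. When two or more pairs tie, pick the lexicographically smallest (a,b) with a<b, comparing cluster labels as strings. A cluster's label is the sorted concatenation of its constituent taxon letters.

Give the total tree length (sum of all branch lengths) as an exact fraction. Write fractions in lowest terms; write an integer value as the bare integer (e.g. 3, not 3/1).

249/4

iteration 1: select H,K (d=36, Q=-169); attach at lengths (91/6, 125/6); label the merged cluster HK
  updated: d(B,HK)=47/2, d(HK,I)=41/2, d(HK,P)=9/2
iteration 2: select B,I (d=19, Q=-58); attach at lengths (51/4, 25/4); label the merged cluster BI
  updated: d(BI,HK)=25/2, d(BI,P)=-5/2
iteration 3: select BI,HK (d=25/2, Q=-29/2); attach at lengths (11/4, 39/4); label the merged cluster BHIK
  updated: d(BHIK,P)=-21/4
iteration 4: select BHIK,P (d=-21/4); attach at lengths (-21/8, -21/8); label the merged cluster BHIKP
final tree: (((B:51/4,I:25/4):11/4,(H:91/6,K:125/6):39/4):-21/8,P:-21/8)
total length: 249/4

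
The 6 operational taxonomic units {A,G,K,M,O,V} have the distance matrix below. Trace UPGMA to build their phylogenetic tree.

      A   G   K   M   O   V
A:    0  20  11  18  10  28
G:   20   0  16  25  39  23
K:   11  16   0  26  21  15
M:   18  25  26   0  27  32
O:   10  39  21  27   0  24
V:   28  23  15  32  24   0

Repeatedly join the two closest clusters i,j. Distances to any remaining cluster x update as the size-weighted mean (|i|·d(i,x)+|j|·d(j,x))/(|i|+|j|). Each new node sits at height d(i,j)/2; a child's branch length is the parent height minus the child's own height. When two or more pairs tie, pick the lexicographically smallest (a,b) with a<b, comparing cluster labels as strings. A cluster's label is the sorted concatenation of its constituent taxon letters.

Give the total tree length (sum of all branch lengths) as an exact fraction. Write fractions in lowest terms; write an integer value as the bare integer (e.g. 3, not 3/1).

1055/18

iteration 1: select A,O (d=10); attach at lengths (5, 5); label the merged cluster AO
  updated: d(AO,G)=59/2, d(AO,K)=16, d(AO,M)=45/2, d(AO,V)=26
iteration 2: select K,V (d=15); attach at lengths (15/2, 15/2); label the merged cluster KV
  updated: d(AO,KV)=21, d(G,KV)=39/2, d(KV,M)=29
iteration 3: select G,KV (d=39/2); attach at lengths (39/4, 9/4); label the merged cluster GKV
  updated: d(AO,GKV)=143/6, d(GKV,M)=83/3
iteration 4: select AO,M (d=45/2); attach at lengths (25/4, 45/4); label the merged cluster AMO
  updated: d(AMO,GKV)=226/9
iteration 5: select AMO,GKV (d=226/9); attach at lengths (47/36, 101/36); label the merged cluster AGKMOV
final tree: (((A:5,O:5):25/4,M:45/4):47/36,(G:39/4,(K:15/2,V:15/2):9/4):101/36)
total length: 1055/18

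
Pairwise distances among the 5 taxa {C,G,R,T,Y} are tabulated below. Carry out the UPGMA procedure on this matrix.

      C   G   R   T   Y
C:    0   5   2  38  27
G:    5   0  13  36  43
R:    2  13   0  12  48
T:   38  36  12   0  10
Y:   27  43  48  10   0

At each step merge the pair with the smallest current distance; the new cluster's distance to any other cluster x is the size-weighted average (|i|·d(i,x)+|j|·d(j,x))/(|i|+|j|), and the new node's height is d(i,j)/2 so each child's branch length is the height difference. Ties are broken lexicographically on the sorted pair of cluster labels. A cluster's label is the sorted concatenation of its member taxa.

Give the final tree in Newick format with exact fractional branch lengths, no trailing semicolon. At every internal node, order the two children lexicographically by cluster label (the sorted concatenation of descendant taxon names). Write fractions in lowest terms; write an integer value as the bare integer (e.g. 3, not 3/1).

iteration 1: select C,R (d=2); attach at lengths (1, 1); label the merged cluster CR
  updated: d(CR,G)=9, d(CR,T)=25, d(CR,Y)=75/2
iteration 2: select CR,G (d=9); attach at lengths (7/2, 9/2); label the merged cluster CGR
  updated: d(CGR,T)=86/3, d(CGR,Y)=118/3
iteration 3: select T,Y (d=10); attach at lengths (5, 5); label the merged cluster TY
  updated: d(CGR,TY)=34
iteration 4: select CGR,TY (d=34); attach at lengths (25/2, 12); label the merged cluster CGRTY
final tree: (((C:1,R:1):7/2,G:9/2):25/2,(T:5,Y:5):12)
total length: 89/2

(((C:1,R:1):7/2,G:9/2):25/2,(T:5,Y:5):12)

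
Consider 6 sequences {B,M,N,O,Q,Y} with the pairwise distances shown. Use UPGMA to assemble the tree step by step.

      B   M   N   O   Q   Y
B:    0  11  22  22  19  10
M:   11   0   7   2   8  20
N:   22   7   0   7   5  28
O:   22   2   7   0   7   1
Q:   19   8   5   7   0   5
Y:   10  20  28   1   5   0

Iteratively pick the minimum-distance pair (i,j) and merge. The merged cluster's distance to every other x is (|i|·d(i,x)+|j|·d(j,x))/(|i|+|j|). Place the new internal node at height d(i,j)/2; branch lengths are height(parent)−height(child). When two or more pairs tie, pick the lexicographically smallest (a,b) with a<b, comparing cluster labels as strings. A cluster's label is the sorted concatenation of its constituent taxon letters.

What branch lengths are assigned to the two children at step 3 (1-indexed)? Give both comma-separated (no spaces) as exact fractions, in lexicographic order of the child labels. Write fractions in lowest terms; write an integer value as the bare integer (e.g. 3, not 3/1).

15/4,5/4

1. join O+Y (d=1) ⇒ OY; edges |O|=1/2, |Y|=1/2
  updated: d(B,OY)=16, d(M,OY)=11, d(N,OY)=35/2, d(OY,Q)=6
2. join N+Q (d=5) ⇒ NQ; edges |N|=5/2, |Q|=5/2
  updated: d(B,NQ)=41/2, d(M,NQ)=15/2, d(NQ,OY)=47/4
3. join M+NQ (d=15/2) ⇒ MNQ; edges |M|=15/4, |NQ|=5/4
  updated: d(B,MNQ)=52/3, d(MNQ,OY)=23/2
4. join MNQ+OY (d=23/2) ⇒ MNOQY; edges |MNQ|=2, |OY|=21/4
  updated: d(B,MNOQY)=84/5
5. join B+MNOQY (d=84/5) ⇒ BMNOQY; edges |B|=42/5, |MNOQY|=53/20
final tree: (B:42/5,((M:15/4,(N:5/2,Q:5/2):5/4):2,(O:1/2,Y:1/2):21/4):53/20)
total length: 293/10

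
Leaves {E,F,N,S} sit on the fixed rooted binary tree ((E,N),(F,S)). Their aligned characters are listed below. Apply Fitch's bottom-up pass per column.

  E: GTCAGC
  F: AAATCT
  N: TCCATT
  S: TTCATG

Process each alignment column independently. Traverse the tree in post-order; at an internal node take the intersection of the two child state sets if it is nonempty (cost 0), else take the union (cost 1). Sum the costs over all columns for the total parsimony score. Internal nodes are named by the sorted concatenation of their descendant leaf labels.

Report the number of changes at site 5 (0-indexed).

site 0, node EN: E={G} ∪ N={T} → {G,T} (+1)
site 0, node FS: F={A} ∪ S={T} → {A,T} (+1)
site 0, node EFNS: EN={G,T} ∩ FS={A,T} → {T} (+0)
site 1, node EN: E={T} ∪ N={C} → {C,T} (+1)
site 1, node FS: F={A} ∪ S={T} → {A,T} (+1)
site 1, node EFNS: EN={C,T} ∩ FS={A,T} → {T} (+0)
site 2, node EN: E={C} ∩ N={C} → {C} (+0)
site 2, node FS: F={A} ∪ S={C} → {A,C} (+1)
site 2, node EFNS: EN={C} ∩ FS={A,C} → {C} (+0)
site 3, node EN: E={A} ∩ N={A} → {A} (+0)
site 3, node FS: F={T} ∪ S={A} → {A,T} (+1)
site 3, node EFNS: EN={A} ∩ FS={A,T} → {A} (+0)
site 4, node EN: E={G} ∪ N={T} → {G,T} (+1)
site 4, node FS: F={C} ∪ S={T} → {C,T} (+1)
site 4, node EFNS: EN={G,T} ∩ FS={C,T} → {T} (+0)
site 5, node EN: E={C} ∪ N={T} → {C,T} (+1)
site 5, node FS: F={T} ∪ S={G} → {G,T} (+1)
site 5, node EFNS: EN={C,T} ∩ FS={G,T} → {T} (+0)
per-site changes: [2, 2, 1, 1, 2, 2]; total = 10

2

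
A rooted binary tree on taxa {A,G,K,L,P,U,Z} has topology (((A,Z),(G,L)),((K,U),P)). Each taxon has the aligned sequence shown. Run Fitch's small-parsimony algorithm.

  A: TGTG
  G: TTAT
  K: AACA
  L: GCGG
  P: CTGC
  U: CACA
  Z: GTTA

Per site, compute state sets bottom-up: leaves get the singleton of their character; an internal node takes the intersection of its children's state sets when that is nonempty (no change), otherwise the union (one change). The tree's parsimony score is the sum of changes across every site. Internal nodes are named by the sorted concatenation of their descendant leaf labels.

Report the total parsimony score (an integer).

site 0, node AZ: A={T} ∪ Z={G} → {G,T} (+1)
site 0, node GL: G={T} ∪ L={G} → {G,T} (+1)
site 0, node AGLZ: AZ={G,T} ∩ GL={G,T} → {G,T} (+0)
site 0, node KU: K={A} ∪ U={C} → {A,C} (+1)
site 0, node KPU: KU={A,C} ∩ P={C} → {C} (+0)
site 0, node AGKLPUZ: AGLZ={G,T} ∪ KPU={C} → {C,G,T} (+1)
site 1, node AZ: A={G} ∪ Z={T} → {G,T} (+1)
site 1, node GL: G={T} ∪ L={C} → {C,T} (+1)
site 1, node AGLZ: AZ={G,T} ∩ GL={C,T} → {T} (+0)
site 1, node KU: K={A} ∩ U={A} → {A} (+0)
site 1, node KPU: KU={A} ∪ P={T} → {A,T} (+1)
site 1, node AGKLPUZ: AGLZ={T} ∩ KPU={A,T} → {T} (+0)
site 2, node AZ: A={T} ∩ Z={T} → {T} (+0)
site 2, node GL: G={A} ∪ L={G} → {A,G} (+1)
site 2, node AGLZ: AZ={T} ∪ GL={A,G} → {A,G,T} (+1)
site 2, node KU: K={C} ∩ U={C} → {C} (+0)
site 2, node KPU: KU={C} ∪ P={G} → {C,G} (+1)
site 2, node AGKLPUZ: AGLZ={A,G,T} ∩ KPU={C,G} → {G} (+0)
site 3, node AZ: A={G} ∪ Z={A} → {A,G} (+1)
site 3, node GL: G={T} ∪ L={G} → {G,T} (+1)
site 3, node AGLZ: AZ={A,G} ∩ GL={G,T} → {G} (+0)
site 3, node KU: K={A} ∩ U={A} → {A} (+0)
site 3, node KPU: KU={A} ∪ P={C} → {A,C} (+1)
site 3, node AGKLPUZ: AGLZ={G} ∪ KPU={A,C} → {A,C,G} (+1)
per-site changes: [4, 3, 3, 4]; total = 14

14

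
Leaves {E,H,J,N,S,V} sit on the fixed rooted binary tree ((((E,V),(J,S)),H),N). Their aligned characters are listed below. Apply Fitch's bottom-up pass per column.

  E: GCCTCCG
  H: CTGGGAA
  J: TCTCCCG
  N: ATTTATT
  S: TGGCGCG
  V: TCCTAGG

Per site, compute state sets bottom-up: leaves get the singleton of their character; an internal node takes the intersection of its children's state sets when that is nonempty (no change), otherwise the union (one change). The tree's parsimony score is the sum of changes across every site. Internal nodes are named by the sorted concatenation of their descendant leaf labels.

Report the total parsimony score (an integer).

site 0, node EV: E={G} ∪ V={T} → {G,T} (+1)
site 0, node JS: J={T} ∩ S={T} → {T} (+0)
site 0, node EJSV: EV={G,T} ∩ JS={T} → {T} (+0)
site 0, node EHJSV: EJSV={T} ∪ H={C} → {C,T} (+1)
site 0, node EHJNSV: EHJSV={C,T} ∪ N={A} → {A,C,T} (+1)
site 1, node EV: E={C} ∩ V={C} → {C} (+0)
site 1, node JS: J={C} ∪ S={G} → {C,G} (+1)
site 1, node EJSV: EV={C} ∩ JS={C,G} → {C} (+0)
site 1, node EHJSV: EJSV={C} ∪ H={T} → {C,T} (+1)
site 1, node EHJNSV: EHJSV={C,T} ∩ N={T} → {T} (+0)
site 2, node EV: E={C} ∩ V={C} → {C} (+0)
site 2, node JS: J={T} ∪ S={G} → {G,T} (+1)
site 2, node EJSV: EV={C} ∪ JS={G,T} → {C,G,T} (+1)
site 2, node EHJSV: EJSV={C,G,T} ∩ H={G} → {G} (+0)
site 2, node EHJNSV: EHJSV={G} ∪ N={T} → {G,T} (+1)
site 3, node EV: E={T} ∩ V={T} → {T} (+0)
site 3, node JS: J={C} ∩ S={C} → {C} (+0)
site 3, node EJSV: EV={T} ∪ JS={C} → {C,T} (+1)
site 3, node EHJSV: EJSV={C,T} ∪ H={G} → {C,G,T} (+1)
site 3, node EHJNSV: EHJSV={C,G,T} ∩ N={T} → {T} (+0)
site 4, node EV: E={C} ∪ V={A} → {A,C} (+1)
site 4, node JS: J={C} ∪ S={G} → {C,G} (+1)
site 4, node EJSV: EV={A,C} ∩ JS={C,G} → {C} (+0)
site 4, node EHJSV: EJSV={C} ∪ H={G} → {C,G} (+1)
site 4, node EHJNSV: EHJSV={C,G} ∪ N={A} → {A,C,G} (+1)
site 5, node EV: E={C} ∪ V={G} → {C,G} (+1)
site 5, node JS: J={C} ∩ S={C} → {C} (+0)
site 5, node EJSV: EV={C,G} ∩ JS={C} → {C} (+0)
site 5, node EHJSV: EJSV={C} ∪ H={A} → {A,C} (+1)
site 5, node EHJNSV: EHJSV={A,C} ∪ N={T} → {A,C,T} (+1)
site 6, node EV: E={G} ∩ V={G} → {G} (+0)
site 6, node JS: J={G} ∩ S={G} → {G} (+0)
site 6, node EJSV: EV={G} ∩ JS={G} → {G} (+0)
site 6, node EHJSV: EJSV={G} ∪ H={A} → {A,G} (+1)
site 6, node EHJNSV: EHJSV={A,G} ∪ N={T} → {A,G,T} (+1)
per-site changes: [3, 2, 3, 2, 4, 3, 2]; total = 19

19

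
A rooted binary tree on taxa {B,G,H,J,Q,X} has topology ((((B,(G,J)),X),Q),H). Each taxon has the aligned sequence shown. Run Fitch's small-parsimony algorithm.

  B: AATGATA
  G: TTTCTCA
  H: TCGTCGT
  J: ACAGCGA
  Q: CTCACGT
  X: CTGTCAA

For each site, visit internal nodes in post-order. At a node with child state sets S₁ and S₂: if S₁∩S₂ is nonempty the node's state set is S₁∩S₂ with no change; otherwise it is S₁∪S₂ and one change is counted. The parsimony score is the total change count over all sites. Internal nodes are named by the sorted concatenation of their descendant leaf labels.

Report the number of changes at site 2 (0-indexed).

[col 0] GJ: children G:{T}, J:{A} ∪→ {A,T}; cost 1
[col 0] BGJ: children B:{A}, GJ:{A,T} ∩→ {A}; cost 0
[col 0] BGJX: children BGJ:{A}, X:{C} ∪→ {A,C}; cost 1
[col 0] BGJQX: children BGJX:{A,C}, Q:{C} ∩→ {C}; cost 0
[col 0] BGHJQX: children BGJQX:{C}, H:{T} ∪→ {C,T}; cost 1
[col 1] GJ: children G:{T}, J:{C} ∪→ {C,T}; cost 1
[col 1] BGJ: children B:{A}, GJ:{C,T} ∪→ {A,C,T}; cost 1
[col 1] BGJX: children BGJ:{A,C,T}, X:{T} ∩→ {T}; cost 0
[col 1] BGJQX: children BGJX:{T}, Q:{T} ∩→ {T}; cost 0
[col 1] BGHJQX: children BGJQX:{T}, H:{C} ∪→ {C,T}; cost 1
[col 2] GJ: children G:{T}, J:{A} ∪→ {A,T}; cost 1
[col 2] BGJ: children B:{T}, GJ:{A,T} ∩→ {T}; cost 0
[col 2] BGJX: children BGJ:{T}, X:{G} ∪→ {G,T}; cost 1
[col 2] BGJQX: children BGJX:{G,T}, Q:{C} ∪→ {C,G,T}; cost 1
[col 2] BGHJQX: children BGJQX:{C,G,T}, H:{G} ∩→ {G}; cost 0
[col 3] GJ: children G:{C}, J:{G} ∪→ {C,G}; cost 1
[col 3] BGJ: children B:{G}, GJ:{C,G} ∩→ {G}; cost 0
[col 3] BGJX: children BGJ:{G}, X:{T} ∪→ {G,T}; cost 1
[col 3] BGJQX: children BGJX:{G,T}, Q:{A} ∪→ {A,G,T}; cost 1
[col 3] BGHJQX: children BGJQX:{A,G,T}, H:{T} ∩→ {T}; cost 0
[col 4] GJ: children G:{T}, J:{C} ∪→ {C,T}; cost 1
[col 4] BGJ: children B:{A}, GJ:{C,T} ∪→ {A,C,T}; cost 1
[col 4] BGJX: children BGJ:{A,C,T}, X:{C} ∩→ {C}; cost 0
[col 4] BGJQX: children BGJX:{C}, Q:{C} ∩→ {C}; cost 0
[col 4] BGHJQX: children BGJQX:{C}, H:{C} ∩→ {C}; cost 0
[col 5] GJ: children G:{C}, J:{G} ∪→ {C,G}; cost 1
[col 5] BGJ: children B:{T}, GJ:{C,G} ∪→ {C,G,T}; cost 1
[col 5] BGJX: children BGJ:{C,G,T}, X:{A} ∪→ {A,C,G,T}; cost 1
[col 5] BGJQX: children BGJX:{A,C,G,T}, Q:{G} ∩→ {G}; cost 0
[col 5] BGHJQX: children BGJQX:{G}, H:{G} ∩→ {G}; cost 0
[col 6] GJ: children G:{A}, J:{A} ∩→ {A}; cost 0
[col 6] BGJ: children B:{A}, GJ:{A} ∩→ {A}; cost 0
[col 6] BGJX: children BGJ:{A}, X:{A} ∩→ {A}; cost 0
[col 6] BGJQX: children BGJX:{A}, Q:{T} ∪→ {A,T}; cost 1
[col 6] BGHJQX: children BGJQX:{A,T}, H:{T} ∩→ {T}; cost 0
per-site changes: [3, 3, 3, 3, 2, 3, 1]; total = 18

3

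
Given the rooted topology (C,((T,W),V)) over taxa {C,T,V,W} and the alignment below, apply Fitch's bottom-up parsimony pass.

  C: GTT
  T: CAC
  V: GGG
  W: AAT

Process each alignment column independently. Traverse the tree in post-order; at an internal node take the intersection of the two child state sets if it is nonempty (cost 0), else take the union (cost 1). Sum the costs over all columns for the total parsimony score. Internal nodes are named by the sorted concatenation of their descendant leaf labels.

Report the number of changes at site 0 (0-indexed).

[col 0] TW: children T:{C}, W:{A} ∪→ {A,C}; cost 1
[col 0] TVW: children TW:{A,C}, V:{G} ∪→ {A,C,G}; cost 1
[col 0] CTVW: children C:{G}, TVW:{A,C,G} ∩→ {G}; cost 0
[col 1] TW: children T:{A}, W:{A} ∩→ {A}; cost 0
[col 1] TVW: children TW:{A}, V:{G} ∪→ {A,G}; cost 1
[col 1] CTVW: children C:{T}, TVW:{A,G} ∪→ {A,G,T}; cost 1
[col 2] TW: children T:{C}, W:{T} ∪→ {C,T}; cost 1
[col 2] TVW: children TW:{C,T}, V:{G} ∪→ {C,G,T}; cost 1
[col 2] CTVW: children C:{T}, TVW:{C,G,T} ∩→ {T}; cost 0
per-site changes: [2, 2, 2]; total = 6

2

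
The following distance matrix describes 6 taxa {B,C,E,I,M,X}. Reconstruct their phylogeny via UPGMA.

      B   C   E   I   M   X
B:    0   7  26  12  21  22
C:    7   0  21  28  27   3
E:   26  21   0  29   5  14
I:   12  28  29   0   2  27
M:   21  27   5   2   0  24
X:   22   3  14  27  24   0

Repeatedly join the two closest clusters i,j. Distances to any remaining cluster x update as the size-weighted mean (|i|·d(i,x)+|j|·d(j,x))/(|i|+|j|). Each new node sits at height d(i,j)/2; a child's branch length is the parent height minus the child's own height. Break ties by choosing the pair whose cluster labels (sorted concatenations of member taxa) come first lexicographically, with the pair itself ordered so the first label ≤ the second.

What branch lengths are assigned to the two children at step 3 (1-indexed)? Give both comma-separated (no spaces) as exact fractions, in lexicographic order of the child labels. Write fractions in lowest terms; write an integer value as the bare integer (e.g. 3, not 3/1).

29/4,23/4

iteration 1: select I,M (d=2); attach at lengths (1, 1); label the merged cluster IM
  updated: d(B,IM)=33/2, d(C,IM)=55/2, d(E,IM)=17, d(IM,X)=51/2
iteration 2: select C,X (d=3); attach at lengths (3/2, 3/2); label the merged cluster CX
  updated: d(B,CX)=29/2, d(CX,E)=35/2, d(CX,IM)=53/2
iteration 3: select B,CX (d=29/2); attach at lengths (29/4, 23/4); label the merged cluster BCX
  updated: d(BCX,E)=61/3, d(BCX,IM)=139/6
iteration 4: select E,IM (d=17); attach at lengths (17/2, 15/2); label the merged cluster EIM
  updated: d(BCX,EIM)=200/9
iteration 5: select BCX,EIM (d=200/9); attach at lengths (139/36, 47/18); label the merged cluster BCEIMX
final tree: ((B:29/4,(C:3/2,X:3/2):23/4):139/36,(E:17/2,(I:1,M:1):15/2):47/18)
total length: 1457/36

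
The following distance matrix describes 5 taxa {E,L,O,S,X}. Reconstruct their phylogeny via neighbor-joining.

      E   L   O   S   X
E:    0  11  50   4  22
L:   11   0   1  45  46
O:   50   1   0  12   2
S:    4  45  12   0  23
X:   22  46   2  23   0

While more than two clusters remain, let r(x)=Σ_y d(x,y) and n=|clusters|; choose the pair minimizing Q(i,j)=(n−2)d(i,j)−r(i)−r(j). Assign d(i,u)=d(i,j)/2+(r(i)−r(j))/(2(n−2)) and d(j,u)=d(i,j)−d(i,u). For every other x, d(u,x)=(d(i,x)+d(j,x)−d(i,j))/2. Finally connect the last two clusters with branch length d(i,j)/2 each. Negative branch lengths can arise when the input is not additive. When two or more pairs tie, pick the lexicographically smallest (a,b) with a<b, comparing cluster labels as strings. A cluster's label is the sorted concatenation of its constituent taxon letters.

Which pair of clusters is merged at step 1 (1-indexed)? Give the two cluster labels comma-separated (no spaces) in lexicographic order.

step 1: merge (L,O) at d=1, Q=-165; branch lengths L→41/6, O→-35/6; new cluster LO
  updated: d(E,LO)=30, d(LO,S)=28, d(LO,X)=47/2
step 2: merge (E,S) at d=4, Q=-103; branch lengths E→9/4, S→7/4; new cluster ES
  updated: d(ES,LO)=27, d(ES,X)=41/2
step 3: merge (ES,LO) at d=27, Q=-71; branch lengths ES→12, LO→15; new cluster ELOS
  updated: d(ELOS,X)=17/2
step 4: merge (ELOS,X) at d=17/2; branch lengths ELOS→17/4, X→17/4; new cluster ELOSX
final tree: (((E:9/4,S:7/4):12,(L:41/6,O:-35/6):15):17/4,X:17/4)
total length: 81/2

L,O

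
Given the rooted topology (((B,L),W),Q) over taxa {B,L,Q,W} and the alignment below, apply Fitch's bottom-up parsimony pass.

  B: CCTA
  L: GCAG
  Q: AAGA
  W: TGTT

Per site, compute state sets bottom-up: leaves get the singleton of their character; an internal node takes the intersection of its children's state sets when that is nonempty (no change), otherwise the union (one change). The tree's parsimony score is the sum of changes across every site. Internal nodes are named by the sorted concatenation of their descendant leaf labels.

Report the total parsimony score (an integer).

[col 0] BL: children B:{C}, L:{G} ∪→ {C,G}; cost 1
[col 0] BLW: children BL:{C,G}, W:{T} ∪→ {C,G,T}; cost 1
[col 0] BLQW: children BLW:{C,G,T}, Q:{A} ∪→ {A,C,G,T}; cost 1
[col 1] BL: children B:{C}, L:{C} ∩→ {C}; cost 0
[col 1] BLW: children BL:{C}, W:{G} ∪→ {C,G}; cost 1
[col 1] BLQW: children BLW:{C,G}, Q:{A} ∪→ {A,C,G}; cost 1
[col 2] BL: children B:{T}, L:{A} ∪→ {A,T}; cost 1
[col 2] BLW: children BL:{A,T}, W:{T} ∩→ {T}; cost 0
[col 2] BLQW: children BLW:{T}, Q:{G} ∪→ {G,T}; cost 1
[col 3] BL: children B:{A}, L:{G} ∪→ {A,G}; cost 1
[col 3] BLW: children BL:{A,G}, W:{T} ∪→ {A,G,T}; cost 1
[col 3] BLQW: children BLW:{A,G,T}, Q:{A} ∩→ {A}; cost 0
per-site changes: [3, 2, 2, 2]; total = 9

9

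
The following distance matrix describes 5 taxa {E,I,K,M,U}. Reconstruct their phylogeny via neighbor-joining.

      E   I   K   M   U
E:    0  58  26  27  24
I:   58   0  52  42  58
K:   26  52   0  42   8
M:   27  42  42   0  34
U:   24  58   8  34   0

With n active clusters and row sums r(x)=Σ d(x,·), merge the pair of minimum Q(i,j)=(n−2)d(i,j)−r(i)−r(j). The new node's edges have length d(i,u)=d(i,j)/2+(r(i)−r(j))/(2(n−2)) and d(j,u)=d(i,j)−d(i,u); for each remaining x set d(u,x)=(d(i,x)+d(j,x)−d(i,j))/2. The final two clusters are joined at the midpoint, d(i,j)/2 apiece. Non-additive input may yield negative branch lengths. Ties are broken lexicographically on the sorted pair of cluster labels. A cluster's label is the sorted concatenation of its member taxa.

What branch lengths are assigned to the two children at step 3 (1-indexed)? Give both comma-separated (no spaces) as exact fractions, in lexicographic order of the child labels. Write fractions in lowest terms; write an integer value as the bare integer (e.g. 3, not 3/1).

1. join I+M (d=42, Q=-229) ⇒ IM; edges |I|=191/6, |M|=61/6
  updated: d(E,IM)=43/2, d(IM,K)=26, d(IM,U)=25
2. join E+IM (d=43/2, Q=-101) ⇒ EIM; edges |E|=21/2, |IM|=11
  updated: d(EIM,K)=61/4, d(EIM,U)=55/4
3. join EIM+K (d=61/4, Q=-37) ⇒ EIKM; edges |EIM|=21/2, |K|=19/4
  updated: d(EIKM,U)=13/4
4. join EIKM+U (d=13/4) ⇒ EIKMU; edges |EIKM|=13/8, |U|=13/8
final tree: (((E:21/2,(I:191/6,M:61/6):11):21/2,K:19/4):13/8,U:13/8)
total length: 82

21/2,19/4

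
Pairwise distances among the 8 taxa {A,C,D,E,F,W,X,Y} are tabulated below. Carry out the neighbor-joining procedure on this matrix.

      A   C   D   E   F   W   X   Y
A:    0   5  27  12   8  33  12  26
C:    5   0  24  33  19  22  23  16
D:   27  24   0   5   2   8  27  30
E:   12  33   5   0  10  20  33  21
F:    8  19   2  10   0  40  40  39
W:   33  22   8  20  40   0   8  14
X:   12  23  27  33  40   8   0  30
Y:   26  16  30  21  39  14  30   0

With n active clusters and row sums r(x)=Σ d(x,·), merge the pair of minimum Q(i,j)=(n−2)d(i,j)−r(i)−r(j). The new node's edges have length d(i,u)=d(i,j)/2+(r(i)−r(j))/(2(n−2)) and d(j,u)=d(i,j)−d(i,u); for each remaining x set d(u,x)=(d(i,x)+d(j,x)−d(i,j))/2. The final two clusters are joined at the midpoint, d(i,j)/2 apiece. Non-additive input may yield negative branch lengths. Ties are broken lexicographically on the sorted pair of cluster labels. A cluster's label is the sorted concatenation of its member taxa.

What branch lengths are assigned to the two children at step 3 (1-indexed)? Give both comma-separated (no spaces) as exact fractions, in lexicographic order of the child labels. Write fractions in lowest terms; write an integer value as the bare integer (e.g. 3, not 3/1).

127/32,81/32

1. join W+X (d=8, Q=-270) ⇒ WX; edges |W|=5/3, |X|=19/3
  updated: d(A,WX)=37/2, d(C,WX)=37/2, d(D,WX)=27/2, d(E,WX)=45/2, d(F,WX)=36, d(WX,Y)=18
2. join D+F (d=2, Q=-411/2) ⇒ DF; edges |D|=-1/4, |F|=9/4
  updated: d(A,DF)=33/2, d(C,DF)=41/2, d(DF,E)=13/2, d(DF,WX)=95/4, d(DF,Y)=67/2
3. join DF+E (d=13/2, Q=-679/4) ⇒ DEF; edges |DF|=127/32, |E|=81/32
  updated: d(A,DEF)=11, d(C,DEF)=47/2, d(DEF,WX)=159/8, d(DEF,Y)=24
4. join A+C (d=5, Q=-217/2) ⇒ AC; edges |A|=25/12, |C|=35/12
  updated: d(AC,DEF)=59/4, d(AC,WX)=16, d(AC,Y)=37/2
5. join AC+DEF (d=59/4, Q=-627/8) ⇒ ACDEF; edges |AC|=161/32, |DEF|=311/32
  updated: d(ACDEF,WX)=169/16, d(ACDEF,Y)=111/8
6. join ACDEF+WX (d=169/16, Q=-679/16) ⇒ ACDEFWX; edges |ACDEF|=103/32, |WX|=235/32
  updated: d(ACDEFWX,Y)=341/32
7. join ACDEFWX+Y (d=341/32) ⇒ ACDEFWXY; edges |ACDEFWX|=341/64, |Y|=341/64
final tree: ((((A:25/12,C:35/12):161/32,((D:-1/4,F:9/4):127/32,E:81/32):311/32):103/32,(W:5/3,X:19/3):235/32):341/64,Y:341/64)
total length: 1839/32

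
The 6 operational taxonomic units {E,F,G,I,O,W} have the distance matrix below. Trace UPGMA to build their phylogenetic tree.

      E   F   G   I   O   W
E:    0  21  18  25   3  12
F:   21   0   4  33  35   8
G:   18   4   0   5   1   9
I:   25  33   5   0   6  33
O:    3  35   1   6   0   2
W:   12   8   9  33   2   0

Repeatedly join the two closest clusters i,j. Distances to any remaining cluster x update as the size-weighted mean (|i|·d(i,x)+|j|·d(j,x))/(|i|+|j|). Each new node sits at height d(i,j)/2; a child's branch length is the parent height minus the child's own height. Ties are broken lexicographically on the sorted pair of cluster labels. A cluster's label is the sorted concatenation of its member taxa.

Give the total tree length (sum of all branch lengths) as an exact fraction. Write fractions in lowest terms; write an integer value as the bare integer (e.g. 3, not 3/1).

805/24

step 1: merge (G,O) at d=1; branch lengths G→1/2, O→1/2; new cluster GO
  updated: d(E,GO)=21/2, d(F,GO)=39/2, d(GO,I)=11/2, d(GO,W)=11/2
step 2: merge (GO,I) at d=11/2; branch lengths GO→9/4, I→11/4; new cluster GIO
  updated: d(E,GIO)=46/3, d(F,GIO)=24, d(GIO,W)=44/3
step 3: merge (F,W) at d=8; branch lengths F→4, W→4; new cluster FW
  updated: d(E,FW)=33/2, d(FW,GIO)=58/3
step 4: merge (E,GIO) at d=46/3; branch lengths E→23/3, GIO→59/12; new cluster EGIO
  updated: d(EGIO,FW)=149/8
step 5: merge (EGIO,FW) at d=149/8; branch lengths EGIO→79/48, FW→85/16; new cluster EFGIOW
final tree: ((E:23/3,((G:1/2,O:1/2):9/4,I:11/4):59/12):79/48,(F:4,W:4):85/16)
total length: 805/24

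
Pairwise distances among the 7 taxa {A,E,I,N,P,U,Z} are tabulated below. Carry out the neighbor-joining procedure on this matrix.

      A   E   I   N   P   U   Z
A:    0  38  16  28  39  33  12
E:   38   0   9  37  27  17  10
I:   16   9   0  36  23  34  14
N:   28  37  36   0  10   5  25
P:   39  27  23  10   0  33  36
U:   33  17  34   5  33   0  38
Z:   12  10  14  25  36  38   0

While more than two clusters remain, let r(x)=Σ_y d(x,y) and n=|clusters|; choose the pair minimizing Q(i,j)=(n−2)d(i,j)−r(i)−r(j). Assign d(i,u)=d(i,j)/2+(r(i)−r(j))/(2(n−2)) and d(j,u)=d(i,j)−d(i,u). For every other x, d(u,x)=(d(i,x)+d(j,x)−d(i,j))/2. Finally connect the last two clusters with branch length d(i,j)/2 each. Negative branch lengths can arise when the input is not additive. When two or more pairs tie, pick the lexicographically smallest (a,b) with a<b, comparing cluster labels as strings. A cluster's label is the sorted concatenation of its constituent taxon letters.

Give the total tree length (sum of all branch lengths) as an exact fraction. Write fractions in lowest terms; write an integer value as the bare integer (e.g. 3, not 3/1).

1. join N+U (d=5, Q=-276) ⇒ NU; edges |N|=3/5, |U|=22/5
  updated: d(A,NU)=28, d(E,NU)=49/2, d(I,NU)=65/2, d(NU,P)=19, d(NU,Z)=29
2. join NU+P (d=19, Q=-201) ⇒ NPU; edges |NU|=65/8, |P|=87/8
  updated: d(A,NPU)=24, d(E,NPU)=65/4, d(I,NPU)=73/4, d(NPU,Z)=23
3. join A+Z (d=12, Q=-113) ⇒ AZ; edges |A|=67/6, |Z|=5/6
  updated: d(AZ,E)=18, d(AZ,I)=9, d(AZ,NPU)=35/2
4. join AZ+I (d=9, Q=-251/4) ⇒ AIZ; edges |AZ|=105/16, |I|=39/16
  updated: d(AIZ,E)=9, d(AIZ,NPU)=107/8
5. join AIZ+E (d=9, Q=-309/8) ⇒ AEIZ; edges |AIZ|=49/16, |E|=95/16
  updated: d(AEIZ,NPU)=165/16
6. join AEIZ+NPU (d=165/16) ⇒ AEINPUZ; edges |AEIZ|=165/32, |NPU|=165/32
final tree: ((((A:67/6,Z:5/6):105/16,I:39/16):49/16,E:95/16):165/32,((N:3/5,U:22/5):65/8,P:87/8):165/32)
total length: 1029/16

1029/16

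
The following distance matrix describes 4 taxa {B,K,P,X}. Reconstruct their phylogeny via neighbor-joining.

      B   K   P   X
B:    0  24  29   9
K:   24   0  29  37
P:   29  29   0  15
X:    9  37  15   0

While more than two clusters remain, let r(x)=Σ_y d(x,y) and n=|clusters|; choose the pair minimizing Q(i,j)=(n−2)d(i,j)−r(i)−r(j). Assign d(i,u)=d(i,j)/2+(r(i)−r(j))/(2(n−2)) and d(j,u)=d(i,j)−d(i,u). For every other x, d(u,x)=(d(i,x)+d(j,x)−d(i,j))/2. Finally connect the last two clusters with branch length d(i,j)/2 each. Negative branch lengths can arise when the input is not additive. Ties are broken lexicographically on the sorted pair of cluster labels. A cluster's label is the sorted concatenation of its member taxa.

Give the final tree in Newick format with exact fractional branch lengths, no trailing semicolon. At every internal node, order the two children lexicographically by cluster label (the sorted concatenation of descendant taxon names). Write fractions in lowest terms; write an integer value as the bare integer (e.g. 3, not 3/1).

iteration 1: select B,X (d=9, Q=-105); attach at lengths (19/4, 17/4); label the merged cluster BX
  updated: d(BX,K)=26, d(BX,P)=35/2
iteration 2: select BX,K (d=26, Q=-145/2); attach at lengths (29/4, 75/4); label the merged cluster BKX
  updated: d(BKX,P)=41/4
iteration 3: select BKX,P (d=41/4); attach at lengths (41/8, 41/8); label the merged cluster BKPX
final tree: (((B:19/4,X:17/4):29/4,K:75/4):41/8,P:41/8)
total length: 181/4

(((B:19/4,X:17/4):29/4,K:75/4):41/8,P:41/8)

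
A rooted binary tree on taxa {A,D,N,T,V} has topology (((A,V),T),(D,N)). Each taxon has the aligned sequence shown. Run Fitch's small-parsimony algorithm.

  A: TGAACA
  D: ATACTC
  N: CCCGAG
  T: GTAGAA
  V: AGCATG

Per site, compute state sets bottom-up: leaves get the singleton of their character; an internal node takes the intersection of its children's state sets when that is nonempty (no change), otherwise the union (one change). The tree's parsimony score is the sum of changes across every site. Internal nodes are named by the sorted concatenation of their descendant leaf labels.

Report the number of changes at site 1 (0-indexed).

2

site 0, node AV: A={T} ∪ V={A} → {A,T} (+1)
site 0, node ATV: AV={A,T} ∪ T={G} → {A,G,T} (+1)
site 0, node DN: D={A} ∪ N={C} → {A,C} (+1)
site 0, node ADNTV: ATV={A,G,T} ∩ DN={A,C} → {A} (+0)
site 1, node AV: A={G} ∩ V={G} → {G} (+0)
site 1, node ATV: AV={G} ∪ T={T} → {G,T} (+1)
site 1, node DN: D={T} ∪ N={C} → {C,T} (+1)
site 1, node ADNTV: ATV={G,T} ∩ DN={C,T} → {T} (+0)
site 2, node AV: A={A} ∪ V={C} → {A,C} (+1)
site 2, node ATV: AV={A,C} ∩ T={A} → {A} (+0)
site 2, node DN: D={A} ∪ N={C} → {A,C} (+1)
site 2, node ADNTV: ATV={A} ∩ DN={A,C} → {A} (+0)
site 3, node AV: A={A} ∩ V={A} → {A} (+0)
site 3, node ATV: AV={A} ∪ T={G} → {A,G} (+1)
site 3, node DN: D={C} ∪ N={G} → {C,G} (+1)
site 3, node ADNTV: ATV={A,G} ∩ DN={C,G} → {G} (+0)
site 4, node AV: A={C} ∪ V={T} → {C,T} (+1)
site 4, node ATV: AV={C,T} ∪ T={A} → {A,C,T} (+1)
site 4, node DN: D={T} ∪ N={A} → {A,T} (+1)
site 4, node ADNTV: ATV={A,C,T} ∩ DN={A,T} → {A,T} (+0)
site 5, node AV: A={A} ∪ V={G} → {A,G} (+1)
site 5, node ATV: AV={A,G} ∩ T={A} → {A} (+0)
site 5, node DN: D={C} ∪ N={G} → {C,G} (+1)
site 5, node ADNTV: ATV={A} ∪ DN={C,G} → {A,C,G} (+1)
per-site changes: [3, 2, 2, 2, 3, 3]; total = 15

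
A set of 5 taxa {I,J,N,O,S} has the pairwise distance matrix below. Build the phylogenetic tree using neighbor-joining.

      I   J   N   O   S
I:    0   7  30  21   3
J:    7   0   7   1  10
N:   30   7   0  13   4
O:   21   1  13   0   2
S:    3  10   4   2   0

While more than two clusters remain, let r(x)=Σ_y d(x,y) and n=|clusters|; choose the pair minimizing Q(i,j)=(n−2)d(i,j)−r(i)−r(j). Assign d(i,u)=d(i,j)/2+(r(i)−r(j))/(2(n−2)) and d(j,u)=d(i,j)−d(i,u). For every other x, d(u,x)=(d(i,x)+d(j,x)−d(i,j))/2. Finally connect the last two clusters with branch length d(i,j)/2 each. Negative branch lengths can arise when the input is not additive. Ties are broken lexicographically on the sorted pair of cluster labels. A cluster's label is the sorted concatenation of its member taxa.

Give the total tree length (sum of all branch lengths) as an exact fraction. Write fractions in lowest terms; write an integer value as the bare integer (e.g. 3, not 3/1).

step 1: merge (I,S) at d=3, Q=-71; branch lengths I→17/2, S→-11/2; new cluster IS
  updated: d(IS,J)=7, d(IS,N)=31/2, d(IS,O)=10
step 2: merge (IS,N) at d=31/2, Q=-37; branch lengths IS→7, N→17/2; new cluster INS
  updated: d(INS,J)=-3/4, d(INS,O)=15/4
step 3: merge (INS,J) at d=-3/4, Q=-4; branch lengths INS→1, J→-7/4; new cluster IJNS
  updated: d(IJNS,O)=11/4
step 4: merge (IJNS,O) at d=11/4; branch lengths IJNS→11/8, O→11/8; new cluster IJNOS
final tree: ((((I:17/2,S:-11/2):7,N:17/2):1,J:-7/4):11/8,O:11/8)
total length: 41/2

41/2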